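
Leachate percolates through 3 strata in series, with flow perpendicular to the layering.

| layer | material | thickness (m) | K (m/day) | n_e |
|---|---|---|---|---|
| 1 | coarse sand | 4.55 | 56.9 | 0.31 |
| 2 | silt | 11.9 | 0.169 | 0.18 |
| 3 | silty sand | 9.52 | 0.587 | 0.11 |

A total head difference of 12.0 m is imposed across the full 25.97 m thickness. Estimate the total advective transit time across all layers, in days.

33.2

With flow normal to the layers, continuity requires the same specific discharge q through every layer.
Σ(b_i/K_i) = 4.55/56.9 + 11.9/0.169 + 9.52/0.587 = 86.71 d.
q = Δh / Σ(b_i/K_i) = 12.0 / 86.71 = 0.1384 m/day.
In each layer the seepage velocity is v_i = q/n_i, so the layer transit time is t_i = b_i·n_i / q:
  layer 1 (coarse sand): t_1 = 4.55 × 0.31 / 0.1384 = 10.19 d
  layer 2 (silt): t_2 = 11.9 × 0.18 / 0.1384 = 15.48 d
  layer 3 (silty sand): t_3 = 9.52 × 0.11 / 0.1384 = 7.567 d
Total t = Σ t_i = 33.24 days.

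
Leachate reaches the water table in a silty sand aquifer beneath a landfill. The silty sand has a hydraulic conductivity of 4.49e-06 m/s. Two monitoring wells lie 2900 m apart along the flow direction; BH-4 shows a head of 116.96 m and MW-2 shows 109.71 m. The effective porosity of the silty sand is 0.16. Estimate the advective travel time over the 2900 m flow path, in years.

1310

Convert K: 4.49e-06 m/s × 86400 = 0.3879 m/day.
Hydraulic gradient i = (116.96 − 109.71) / 2900 = 7.25 / 2900 = 0.002500.
Darcy flux q = K · i = 0.3879 × 0.002500 = 0.0009698 m/day.
Seepage velocity v = q / n_e = 0.0009698 / 0.16 = 0.006062 m/day.
Travel time t = L / v = 2900 / 0.006062 = 4.784e+05 days = 1310 years.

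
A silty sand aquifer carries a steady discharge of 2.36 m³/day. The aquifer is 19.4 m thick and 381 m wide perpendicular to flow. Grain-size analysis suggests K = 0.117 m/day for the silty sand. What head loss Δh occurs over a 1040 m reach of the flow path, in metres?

2.84

Cross-sectional area A = 381 × 19.4 = 7391 m².
From Q = K·A·i, i = Q / (K·A) = 2.36 / (0.1170 × 7391) = 0.002729.
Head loss Δh = i · L = 0.002729 × 1040 = 2.838 m.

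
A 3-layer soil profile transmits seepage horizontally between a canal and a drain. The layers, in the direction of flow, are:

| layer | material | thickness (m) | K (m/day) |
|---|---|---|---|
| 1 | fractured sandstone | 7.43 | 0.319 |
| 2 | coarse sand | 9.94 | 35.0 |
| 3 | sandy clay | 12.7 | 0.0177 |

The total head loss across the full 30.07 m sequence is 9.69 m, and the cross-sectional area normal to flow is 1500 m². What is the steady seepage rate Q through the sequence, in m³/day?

Flow is perpendicular to layering, so the layers act in series and the equivalent K is the thickness-weighted harmonic mean.
Total thickness L = 7.43 + 9.94 + 12.7 = 30.07 m.
Σ(b_i/K_i) = 7.43/0.319 + 9.94/35.0 + 12.7/0.0177 = 741.1 d.
K_eq = L / Σ(b_i/K_i) = 30.07 / 741.1 = 0.04058 m/day.
Q = K_eq · A · (Δh/L) = 0.04058 × 1500 × (9.69/30.07) = 19.61 m³/day.

19.6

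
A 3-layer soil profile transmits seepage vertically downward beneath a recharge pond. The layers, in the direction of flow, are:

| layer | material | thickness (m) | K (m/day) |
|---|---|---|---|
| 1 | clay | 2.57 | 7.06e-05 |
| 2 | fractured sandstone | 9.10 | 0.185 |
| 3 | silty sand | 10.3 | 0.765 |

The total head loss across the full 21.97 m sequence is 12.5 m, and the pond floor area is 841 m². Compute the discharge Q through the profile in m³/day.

0.288

Flow is perpendicular to layering, so the layers act in series and the equivalent K is the thickness-weighted harmonic mean.
Total thickness L = 2.57 + 9.10 + 10.3 = 21.97 m.
Σ(b_i/K_i) = 2.57/7.06e-05 + 9.10/0.185 + 10.3/0.765 = 36465 d.
K_eq = L / Σ(b_i/K_i) = 21.97 / 36465 = 0.0006025 m/day.
Q = K_eq · A · (Δh/L) = 0.0006025 × 841 × (12.5/21.97) = 0.2883 m³/day.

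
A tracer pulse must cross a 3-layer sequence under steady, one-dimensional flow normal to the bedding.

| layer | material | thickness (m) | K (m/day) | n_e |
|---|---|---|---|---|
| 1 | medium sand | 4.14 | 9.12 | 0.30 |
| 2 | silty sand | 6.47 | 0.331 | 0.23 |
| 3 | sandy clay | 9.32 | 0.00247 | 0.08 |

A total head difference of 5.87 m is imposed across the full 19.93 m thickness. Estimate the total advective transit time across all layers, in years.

With flow normal to the layers, continuity requires the same specific discharge q through every layer.
Σ(b_i/K_i) = 4.14/9.12 + 6.47/0.331 + 9.32/0.00247 = 3793 d.
q = Δh / Σ(b_i/K_i) = 5.87 / 3793 = 0.001547 m/day.
In each layer the seepage velocity is v_i = q/n_i, so the layer transit time is t_i = b_i·n_i / q:
  layer 1 (medium sand): t_1 = 4.14 × 0.30 / 0.001547 = 802.6 d
  layer 2 (silty sand): t_2 = 6.47 × 0.23 / 0.001547 = 961.6 d
  layer 3 (sandy clay): t_3 = 9.32 × 0.08 / 0.001547 = 481.8 d
Total t = Σ t_i = 2246 days = 6.149 years.

6.15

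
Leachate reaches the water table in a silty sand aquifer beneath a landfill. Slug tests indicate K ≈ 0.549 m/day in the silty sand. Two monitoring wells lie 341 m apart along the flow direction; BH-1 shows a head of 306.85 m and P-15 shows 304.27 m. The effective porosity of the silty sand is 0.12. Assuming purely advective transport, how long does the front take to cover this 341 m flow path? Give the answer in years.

Hydraulic gradient i = (306.85 − 304.27) / 341 = 2.58 / 341 = 0.007566.
Darcy flux q = K · i = 0.5490 × 0.007566 = 0.004154 m/day.
Seepage velocity v = q / n_e = 0.004154 / 0.12 = 0.03461 m/day.
Travel time t = L / v = 341 / 0.03461 = 9851 days = 26.97 years.

27.0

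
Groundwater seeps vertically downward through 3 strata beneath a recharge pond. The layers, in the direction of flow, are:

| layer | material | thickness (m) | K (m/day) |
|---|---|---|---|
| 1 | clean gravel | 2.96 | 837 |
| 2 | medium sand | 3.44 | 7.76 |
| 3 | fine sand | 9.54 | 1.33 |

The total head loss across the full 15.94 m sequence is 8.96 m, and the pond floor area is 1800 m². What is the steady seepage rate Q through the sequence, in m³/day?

Flow is perpendicular to layering, so the layers act in series and the equivalent K is the thickness-weighted harmonic mean.
Total thickness L = 2.96 + 3.44 + 9.54 = 15.94 m.
Σ(b_i/K_i) = 2.96/837 + 3.44/7.76 + 9.54/1.33 = 7.620 d.
K_eq = L / Σ(b_i/K_i) = 15.94 / 7.620 = 2.092 m/day.
Q = K_eq · A · (Δh/L) = 2.092 × 1800 × (8.96/15.94) = 2117 m³/day.

2120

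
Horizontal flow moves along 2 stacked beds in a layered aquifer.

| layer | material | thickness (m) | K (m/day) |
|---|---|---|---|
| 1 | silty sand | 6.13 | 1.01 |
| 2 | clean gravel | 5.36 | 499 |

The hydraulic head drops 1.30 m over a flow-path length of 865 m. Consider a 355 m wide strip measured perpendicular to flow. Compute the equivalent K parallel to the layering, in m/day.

233

Flow is parallel to layering, so each bed carries its own Darcy discharge and the transmissivities add.
Σ(K_i·b_i) = 1.01×6.13 + 499×5.36 = 2681 m²/day.
Total thickness b = 11.49 m, so K_eq = Σ(K_i·b_i)/b = 233.3 m/day.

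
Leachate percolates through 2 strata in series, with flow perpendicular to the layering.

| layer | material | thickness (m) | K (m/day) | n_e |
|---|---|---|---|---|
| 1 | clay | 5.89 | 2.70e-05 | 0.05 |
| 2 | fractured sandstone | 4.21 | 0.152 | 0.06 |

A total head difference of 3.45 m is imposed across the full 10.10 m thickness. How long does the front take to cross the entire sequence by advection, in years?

With flow normal to the layers, continuity requires the same specific discharge q through every layer.
Σ(b_i/K_i) = 5.89/2.70e-05 + 4.21/0.152 = 2.182e+05 d.
q = Δh / Σ(b_i/K_i) = 3.45 / 2.182e+05 = 1.581e-05 m/day.
In each layer the seepage velocity is v_i = q/n_i, so the layer transit time is t_i = b_i·n_i / q:
  layer 1 (clay): t_1 = 5.89 × 0.05 / 1.581e-05 = 18624 d
  layer 2 (fractured sandstone): t_2 = 4.21 × 0.06 / 1.581e-05 = 15974 d
Total t = Σ t_i = 34598 days = 94.72 years.

94.7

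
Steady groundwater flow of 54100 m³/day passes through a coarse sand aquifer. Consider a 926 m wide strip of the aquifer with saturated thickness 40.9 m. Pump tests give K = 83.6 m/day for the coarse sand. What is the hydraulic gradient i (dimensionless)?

0.0171

Cross-sectional area A = 926 × 40.9 = 37873 m².
From Q = K·A·i, i = Q / (K·A) = 54100 / (83.60 × 37873) = 0.01709.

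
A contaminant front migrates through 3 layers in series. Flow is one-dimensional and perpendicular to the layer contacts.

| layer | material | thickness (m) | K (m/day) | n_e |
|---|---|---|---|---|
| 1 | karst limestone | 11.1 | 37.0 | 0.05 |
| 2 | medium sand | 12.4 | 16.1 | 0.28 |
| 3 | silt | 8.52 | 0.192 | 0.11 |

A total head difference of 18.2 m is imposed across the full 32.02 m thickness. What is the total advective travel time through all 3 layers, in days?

12.4

With flow normal to the layers, continuity requires the same specific discharge q through every layer.
Σ(b_i/K_i) = 11.1/37.0 + 12.4/16.1 + 8.52/0.192 = 45.45 d.
q = Δh / Σ(b_i/K_i) = 18.2 / 45.45 = 0.4005 m/day.
In each layer the seepage velocity is v_i = q/n_i, so the layer transit time is t_i = b_i·n_i / q:
  layer 1 (karst limestone): t_1 = 11.1 × 0.05 / 0.4005 = 1.386 d
  layer 2 (medium sand): t_2 = 12.4 × 0.28 / 0.4005 = 8.670 d
  layer 3 (silt): t_3 = 8.52 × 0.11 / 0.4005 = 2.340 d
Total t = Σ t_i = 12.40 days.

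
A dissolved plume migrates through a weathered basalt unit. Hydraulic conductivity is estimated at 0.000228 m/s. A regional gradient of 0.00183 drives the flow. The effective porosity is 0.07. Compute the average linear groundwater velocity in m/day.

Convert K: 0.000228 m/s × 86400 = 19.70 m/day.
Hydraulic gradient i = 0.00183.
Darcy flux q = K · i = 19.70 × 0.001830 = 0.03605 m/day.
Seepage velocity v = q / n_e = 0.03605 / 0.07 = 0.5150 m/day.

0.515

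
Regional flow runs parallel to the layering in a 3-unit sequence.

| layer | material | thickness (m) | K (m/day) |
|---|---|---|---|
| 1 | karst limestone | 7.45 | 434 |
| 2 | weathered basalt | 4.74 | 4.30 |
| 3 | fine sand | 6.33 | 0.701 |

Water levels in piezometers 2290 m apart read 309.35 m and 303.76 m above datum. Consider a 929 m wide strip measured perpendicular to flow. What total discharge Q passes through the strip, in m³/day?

7390

Flow is parallel to layering, so each bed carries its own Darcy discharge and the transmissivities add.
Σ(K_i·b_i) = 434×7.45 + 4.30×4.74 + 0.701×6.33 = 3258 m²/day.
Hydraulic gradient i = (309.35 − 303.76) / 2290 = 5.59 / 2290 = 0.002441.
Q = Σ(K_i·b_i) · W · i = 3258 × 929 × 0.002441 = 7389 m³/day.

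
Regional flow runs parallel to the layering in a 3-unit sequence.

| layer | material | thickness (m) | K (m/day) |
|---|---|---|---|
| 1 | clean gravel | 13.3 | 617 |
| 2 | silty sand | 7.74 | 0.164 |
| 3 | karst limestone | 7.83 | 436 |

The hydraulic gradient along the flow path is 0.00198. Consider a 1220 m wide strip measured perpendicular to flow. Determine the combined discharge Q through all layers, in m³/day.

28100

Flow is parallel to layering, so each bed carries its own Darcy discharge and the transmissivities add.
Σ(K_i·b_i) = 617×13.3 + 0.164×7.74 + 436×7.83 = 11621 m²/day.
Hydraulic gradient i = 0.00198.
Q = Σ(K_i·b_i) · W · i = 11621 × 1220 × 0.001980 = 28072 m³/day.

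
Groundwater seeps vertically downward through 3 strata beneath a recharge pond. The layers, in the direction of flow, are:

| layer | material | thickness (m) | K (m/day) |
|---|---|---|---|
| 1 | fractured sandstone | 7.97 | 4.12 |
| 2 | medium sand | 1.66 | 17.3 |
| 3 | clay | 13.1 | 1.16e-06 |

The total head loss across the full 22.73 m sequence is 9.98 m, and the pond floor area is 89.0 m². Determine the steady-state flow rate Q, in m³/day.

Flow is perpendicular to layering, so the layers act in series and the equivalent K is the thickness-weighted harmonic mean.
Total thickness L = 7.97 + 1.66 + 13.1 = 22.73 m.
Σ(b_i/K_i) = 7.97/4.12 + 1.66/17.3 + 13.1/1.16e-06 = 1.129e+07 d.
K_eq = L / Σ(b_i/K_i) = 22.73 / 1.129e+07 = 2.013e-06 m/day.
Q = K_eq · A · (Δh/L) = 2.013e-06 × 89.0 × (9.98/22.73) = 7.865e-05 m³/day.

7.87e-05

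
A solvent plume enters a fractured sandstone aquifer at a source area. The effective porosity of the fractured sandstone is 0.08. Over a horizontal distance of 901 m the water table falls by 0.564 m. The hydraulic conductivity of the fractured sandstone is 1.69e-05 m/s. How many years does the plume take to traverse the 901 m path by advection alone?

216

Convert K: 1.69e-05 m/s × 86400 = 1.460 m/day.
Hydraulic gradient i = Δh / L = 0.564 / 901 = 0.0006260.
Darcy flux q = K · i = 1.460 × 0.0006260 = 0.0009140 m/day.
Seepage velocity v = q / n_e = 0.0009140 / 0.08 = 0.01143 m/day.
Travel time t = L / v = 901 / 0.01143 = 78861 days = 215.9 years.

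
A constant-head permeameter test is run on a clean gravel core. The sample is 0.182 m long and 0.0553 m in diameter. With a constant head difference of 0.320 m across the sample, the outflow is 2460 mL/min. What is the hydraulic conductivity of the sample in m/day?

839

Cross-sectional area A = π·(d/2)² = π × (0.0553/2)² = 0.002402 m².
Convert discharge: 2460 mL/min = 4.100e-05 m³/s.
Darcy's law rearranged: K = Q·L / (A·Δh) = 4.100e-05 × 0.182 / (0.002402 × 0.320) = 0.009709 m/s = 838.8 m/day.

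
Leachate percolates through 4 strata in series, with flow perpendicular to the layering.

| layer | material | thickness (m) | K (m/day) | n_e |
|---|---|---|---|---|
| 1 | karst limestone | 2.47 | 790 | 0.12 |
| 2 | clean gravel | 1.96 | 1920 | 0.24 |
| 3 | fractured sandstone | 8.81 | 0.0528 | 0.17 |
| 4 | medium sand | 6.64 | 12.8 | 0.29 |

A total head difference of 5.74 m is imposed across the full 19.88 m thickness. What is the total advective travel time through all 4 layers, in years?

With flow normal to the layers, continuity requires the same specific discharge q through every layer.
Σ(b_i/K_i) = 2.47/790 + 1.96/1920 + 8.81/0.0528 + 6.64/12.8 = 167.4 d.
q = Δh / Σ(b_i/K_i) = 5.74 / 167.4 = 0.03429 m/day.
In each layer the seepage velocity is v_i = q/n_i, so the layer transit time is t_i = b_i·n_i / q:
  layer 1 (karst limestone): t_1 = 2.47 × 0.12 / 0.03429 = 8.643 d
  layer 2 (clean gravel): t_2 = 1.96 × 0.24 / 0.03429 = 13.72 d
  layer 3 (fractured sandstone): t_3 = 8.81 × 0.17 / 0.03429 = 43.67 d
  layer 4 (medium sand): t_4 = 6.64 × 0.29 / 0.03429 = 56.15 d
Total t = Σ t_i = 122.2 days = 0.3345 years.

0.335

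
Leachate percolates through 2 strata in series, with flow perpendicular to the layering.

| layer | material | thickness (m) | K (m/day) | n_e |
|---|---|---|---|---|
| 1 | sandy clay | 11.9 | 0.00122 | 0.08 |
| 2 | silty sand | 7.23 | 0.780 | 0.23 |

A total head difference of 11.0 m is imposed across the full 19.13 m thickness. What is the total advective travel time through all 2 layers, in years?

With flow normal to the layers, continuity requires the same specific discharge q through every layer.
Σ(b_i/K_i) = 11.9/0.00122 + 7.23/0.780 = 9763 d.
q = Δh / Σ(b_i/K_i) = 11.0 / 9763 = 0.001127 m/day.
In each layer the seepage velocity is v_i = q/n_i, so the layer transit time is t_i = b_i·n_i / q:
  layer 1 (sandy clay): t_1 = 11.9 × 0.08 / 0.001127 = 845.0 d
  layer 2 (silty sand): t_2 = 7.23 × 0.23 / 0.001127 = 1476 d
Total t = Σ t_i = 2321 days = 6.354 years.

6.35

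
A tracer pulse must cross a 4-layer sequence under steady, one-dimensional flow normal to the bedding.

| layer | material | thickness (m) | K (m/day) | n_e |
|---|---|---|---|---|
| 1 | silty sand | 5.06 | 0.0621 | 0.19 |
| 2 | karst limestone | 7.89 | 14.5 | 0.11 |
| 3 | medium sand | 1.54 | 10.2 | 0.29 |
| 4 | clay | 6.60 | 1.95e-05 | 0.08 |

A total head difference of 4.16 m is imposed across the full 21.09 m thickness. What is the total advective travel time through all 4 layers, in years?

625

With flow normal to the layers, continuity requires the same specific discharge q through every layer.
Σ(b_i/K_i) = 5.06/0.0621 + 7.89/14.5 + 1.54/10.2 + 6.60/1.95e-05 = 3.385e+05 d.
q = Δh / Σ(b_i/K_i) = 4.16 / 3.385e+05 = 1.229e-05 m/day.
In each layer the seepage velocity is v_i = q/n_i, so the layer transit time is t_i = b_i·n_i / q:
  layer 1 (silty sand): t_1 = 5.06 × 0.19 / 1.229e-05 = 78239 d
  layer 2 (karst limestone): t_2 = 7.89 × 0.11 / 1.229e-05 = 70630 d
  layer 3 (medium sand): t_3 = 1.54 × 0.29 / 1.229e-05 = 36345 d
  layer 4 (clay): t_4 = 6.60 × 0.08 / 1.229e-05 = 42969 d
Total t = Σ t_i = 2.282e+05 days = 624.7 years.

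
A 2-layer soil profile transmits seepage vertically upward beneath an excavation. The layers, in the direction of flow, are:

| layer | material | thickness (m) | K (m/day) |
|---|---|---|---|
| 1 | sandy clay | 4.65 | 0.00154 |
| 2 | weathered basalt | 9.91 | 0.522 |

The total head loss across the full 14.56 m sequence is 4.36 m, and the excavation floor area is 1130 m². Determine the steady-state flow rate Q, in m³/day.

1.62

Flow is perpendicular to layering, so the layers act in series and the equivalent K is the thickness-weighted harmonic mean.
Total thickness L = 4.65 + 9.91 = 14.56 m.
Σ(b_i/K_i) = 4.65/0.00154 + 9.91/0.522 = 3038 d.
K_eq = L / Σ(b_i/K_i) = 14.56 / 3038 = 0.004792 m/day.
Q = K_eq · A · (Δh/L) = 0.004792 × 1130 × (4.36/14.56) = 1.621 m³/day.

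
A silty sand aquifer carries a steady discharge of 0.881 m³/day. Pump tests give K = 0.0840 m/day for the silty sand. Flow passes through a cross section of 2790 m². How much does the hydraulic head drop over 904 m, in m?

From Q = K·A·i, i = Q / (K·A) = 0.881 / (0.08400 × 2790) = 0.003759.
Head loss Δh = i · L = 0.003759 × 904 = 3.398 m.

3.40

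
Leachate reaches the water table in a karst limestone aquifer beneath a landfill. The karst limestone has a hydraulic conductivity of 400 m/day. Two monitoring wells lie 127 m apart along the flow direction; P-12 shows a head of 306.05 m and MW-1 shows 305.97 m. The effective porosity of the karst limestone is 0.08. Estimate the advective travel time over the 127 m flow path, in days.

40.3

Hydraulic gradient i = (306.05 − 305.97) / 127 = 0.08 / 127 = 0.0006299.
Darcy flux q = K · i = 400.0 × 0.0006299 = 0.2520 m/day.
Seepage velocity v = q / n_e = 0.2520 / 0.08 = 3.150 m/day.
Travel time t = L / v = 127 / 3.150 = 40.32 days.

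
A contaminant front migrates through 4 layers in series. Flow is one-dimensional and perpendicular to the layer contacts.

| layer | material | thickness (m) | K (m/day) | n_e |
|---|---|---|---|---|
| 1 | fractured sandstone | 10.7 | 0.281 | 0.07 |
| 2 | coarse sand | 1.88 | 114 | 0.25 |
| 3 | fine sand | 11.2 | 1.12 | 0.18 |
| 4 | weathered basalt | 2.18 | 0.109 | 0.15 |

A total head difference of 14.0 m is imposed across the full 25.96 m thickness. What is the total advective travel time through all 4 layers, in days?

With flow normal to the layers, continuity requires the same specific discharge q through every layer.
Σ(b_i/K_i) = 10.7/0.281 + 1.88/114 + 11.2/1.12 + 2.18/0.109 = 68.09 d.
q = Δh / Σ(b_i/K_i) = 14.0 / 68.09 = 0.2056 m/day.
In each layer the seepage velocity is v_i = q/n_i, so the layer transit time is t_i = b_i·n_i / q:
  layer 1 (fractured sandstone): t_1 = 10.7 × 0.07 / 0.2056 = 3.643 d
  layer 2 (coarse sand): t_2 = 1.88 × 0.25 / 0.2056 = 2.286 d
  layer 3 (fine sand): t_3 = 11.2 × 0.18 / 0.2056 = 9.806 d
  layer 4 (weathered basalt): t_4 = 2.18 × 0.15 / 0.2056 = 1.590 d
Total t = Σ t_i = 17.33 days.

17.3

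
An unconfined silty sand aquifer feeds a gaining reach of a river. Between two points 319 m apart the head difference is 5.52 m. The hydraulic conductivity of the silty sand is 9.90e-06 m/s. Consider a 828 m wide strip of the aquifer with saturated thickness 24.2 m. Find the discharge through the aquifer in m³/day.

297

Convert K: 9.90e-06 m/s × 86400 = 0.8554 m/day.
Cross-sectional area A = 828 × 24.2 = 20038 m².
Hydraulic gradient i = Δh / L = 5.52 / 319 = 0.01730.
Darcy's law: Q = K · A · i = 0.8554 × 20038 × 0.01730 = 296.6 m³/day.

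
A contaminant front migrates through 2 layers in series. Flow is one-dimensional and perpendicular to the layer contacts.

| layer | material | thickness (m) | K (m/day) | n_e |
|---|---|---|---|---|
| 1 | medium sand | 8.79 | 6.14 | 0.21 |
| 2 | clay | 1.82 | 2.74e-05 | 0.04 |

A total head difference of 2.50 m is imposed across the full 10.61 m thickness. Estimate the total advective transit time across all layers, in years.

140

With flow normal to the layers, continuity requires the same specific discharge q through every layer.
Σ(b_i/K_i) = 8.79/6.14 + 1.82/2.74e-05 = 66425 d.
q = Δh / Σ(b_i/K_i) = 2.50 / 66425 = 3.764e-05 m/day.
In each layer the seepage velocity is v_i = q/n_i, so the layer transit time is t_i = b_i·n_i / q:
  layer 1 (medium sand): t_1 = 8.79 × 0.21 / 3.764e-05 = 49045 d
  layer 2 (clay): t_2 = 1.82 × 0.04 / 3.764e-05 = 1934 d
Total t = Σ t_i = 50980 days = 139.6 years.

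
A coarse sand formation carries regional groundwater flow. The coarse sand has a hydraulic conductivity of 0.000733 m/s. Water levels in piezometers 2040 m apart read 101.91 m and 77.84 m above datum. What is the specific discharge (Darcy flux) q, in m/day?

0.747

Convert K: 0.000733 m/s × 86400 = 63.33 m/day.
Hydraulic gradient i = (101.91 − 77.84) / 2040 = 24.07 / 2040 = 0.01180.
Specific discharge q = K · i = 63.33 × 0.01180 = 0.7472 m/day.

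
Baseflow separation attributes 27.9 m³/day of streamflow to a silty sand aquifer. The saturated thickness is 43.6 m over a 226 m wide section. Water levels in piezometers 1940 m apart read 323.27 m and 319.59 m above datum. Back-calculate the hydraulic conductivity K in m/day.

1.49

Cross-sectional area A = 226 × 43.6 = 9854 m².
Hydraulic gradient i = (323.27 − 319.59) / 1940 = 3.68 / 1940 = 0.001897.
From Q = K·A·i, K = Q / (A·i) = 27.9 / (9854 × 0.001897) = 1.493 m/day.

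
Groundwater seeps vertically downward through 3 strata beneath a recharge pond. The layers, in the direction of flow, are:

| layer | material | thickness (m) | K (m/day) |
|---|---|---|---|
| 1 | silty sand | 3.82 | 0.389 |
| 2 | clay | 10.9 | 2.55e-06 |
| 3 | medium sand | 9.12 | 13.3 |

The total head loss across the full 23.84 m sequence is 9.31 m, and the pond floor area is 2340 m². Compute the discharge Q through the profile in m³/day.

Flow is perpendicular to layering, so the layers act in series and the equivalent K is the thickness-weighted harmonic mean.
Total thickness L = 3.82 + 10.9 + 9.12 = 23.84 m.
Σ(b_i/K_i) = 3.82/0.389 + 10.9/2.55e-06 + 9.12/13.3 = 4.275e+06 d.
K_eq = L / Σ(b_i/K_i) = 23.84 / 4.275e+06 = 5.577e-06 m/day.
Q = K_eq · A · (Δh/L) = 5.577e-06 × 2340 × (9.31/23.84) = 0.005097 m³/day.

0.00510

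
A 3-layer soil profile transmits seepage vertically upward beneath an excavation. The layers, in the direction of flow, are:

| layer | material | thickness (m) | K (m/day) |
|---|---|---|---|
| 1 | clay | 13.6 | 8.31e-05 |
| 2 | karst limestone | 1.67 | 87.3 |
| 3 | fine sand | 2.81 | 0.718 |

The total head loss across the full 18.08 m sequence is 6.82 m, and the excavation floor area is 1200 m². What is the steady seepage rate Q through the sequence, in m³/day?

Flow is perpendicular to layering, so the layers act in series and the equivalent K is the thickness-weighted harmonic mean.
Total thickness L = 13.6 + 1.67 + 2.81 = 18.08 m.
Σ(b_i/K_i) = 13.6/8.31e-05 + 1.67/87.3 + 2.81/0.718 = 1.637e+05 d.
K_eq = L / Σ(b_i/K_i) = 18.08 / 1.637e+05 = 0.0001105 m/day.
Q = K_eq · A · (Δh/L) = 0.0001105 × 1200 × (6.82/18.08) = 0.05001 m³/day.

0.0500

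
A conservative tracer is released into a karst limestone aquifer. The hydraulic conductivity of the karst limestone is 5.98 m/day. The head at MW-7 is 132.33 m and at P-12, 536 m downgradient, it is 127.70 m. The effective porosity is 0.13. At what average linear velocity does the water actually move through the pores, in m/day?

0.397

Hydraulic gradient i = (132.33 − 127.70) / 536 = 4.63 / 536 = 0.008638.
Darcy flux q = K · i = 5.980 × 0.008638 = 0.05166 m/day.
Seepage velocity v = q / n_e = 0.05166 / 0.13 = 0.3974 m/day.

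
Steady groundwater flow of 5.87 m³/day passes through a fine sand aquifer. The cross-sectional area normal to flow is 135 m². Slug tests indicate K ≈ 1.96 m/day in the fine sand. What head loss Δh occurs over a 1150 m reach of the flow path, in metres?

25.5

From Q = K·A·i, i = Q / (K·A) = 5.87 / (1.960 × 135.0) = 0.02218.
Head loss Δh = i · L = 0.02218 × 1150 = 25.51 m.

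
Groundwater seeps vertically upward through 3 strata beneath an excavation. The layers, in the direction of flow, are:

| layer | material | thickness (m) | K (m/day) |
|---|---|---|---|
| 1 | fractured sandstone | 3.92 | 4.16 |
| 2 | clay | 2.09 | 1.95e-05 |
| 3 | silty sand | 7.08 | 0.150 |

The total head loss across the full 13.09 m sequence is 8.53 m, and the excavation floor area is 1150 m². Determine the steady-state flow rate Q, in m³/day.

Flow is perpendicular to layering, so the layers act in series and the equivalent K is the thickness-weighted harmonic mean.
Total thickness L = 3.92 + 2.09 + 7.08 = 13.09 m.
Σ(b_i/K_i) = 3.92/4.16 + 2.09/1.95e-05 + 7.08/0.150 = 1.072e+05 d.
K_eq = L / Σ(b_i/K_i) = 13.09 / 1.072e+05 = 0.0001221 m/day.
Q = K_eq · A · (Δh/L) = 0.0001221 × 1150 × (8.53/13.09) = 0.09148 m³/day.

0.0915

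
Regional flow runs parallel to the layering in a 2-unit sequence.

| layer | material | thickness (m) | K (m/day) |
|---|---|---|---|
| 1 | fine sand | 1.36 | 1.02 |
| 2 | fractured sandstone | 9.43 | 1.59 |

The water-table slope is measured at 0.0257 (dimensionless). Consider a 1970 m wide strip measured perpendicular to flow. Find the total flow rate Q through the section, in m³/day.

Flow is parallel to layering, so each bed carries its own Darcy discharge and the transmissivities add.
Σ(K_i·b_i) = 1.02×1.36 + 1.59×9.43 = 16.38 m²/day.
Hydraulic gradient i = 0.0257.
Q = Σ(K_i·b_i) · W · i = 16.38 × 1970 × 0.02570 = 829.3 m³/day.

829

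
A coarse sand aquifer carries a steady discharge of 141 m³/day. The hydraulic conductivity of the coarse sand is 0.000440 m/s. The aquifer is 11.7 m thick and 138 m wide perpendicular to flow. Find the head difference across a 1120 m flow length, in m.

Convert K: 0.000440 m/s × 86400 = 38.02 m/day.
Cross-sectional area A = 138 × 11.7 = 1615 m².
From Q = K·A·i, i = Q / (K·A) = 141 / (38.02 × 1615) = 0.002297.
Head loss Δh = i · L = 0.002297 × 1120 = 2.573 m.

2.57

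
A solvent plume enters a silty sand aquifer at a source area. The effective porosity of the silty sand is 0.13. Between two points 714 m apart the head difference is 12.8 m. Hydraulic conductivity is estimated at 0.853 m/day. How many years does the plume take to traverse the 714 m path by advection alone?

16.6

Hydraulic gradient i = Δh / L = 12.8 / 714 = 0.01793.
Darcy flux q = K · i = 0.8530 × 0.01793 = 0.01529 m/day.
Seepage velocity v = q / n_e = 0.01529 / 0.13 = 0.1176 m/day.
Travel time t = L / v = 714 / 0.1176 = 6070 days = 16.62 years.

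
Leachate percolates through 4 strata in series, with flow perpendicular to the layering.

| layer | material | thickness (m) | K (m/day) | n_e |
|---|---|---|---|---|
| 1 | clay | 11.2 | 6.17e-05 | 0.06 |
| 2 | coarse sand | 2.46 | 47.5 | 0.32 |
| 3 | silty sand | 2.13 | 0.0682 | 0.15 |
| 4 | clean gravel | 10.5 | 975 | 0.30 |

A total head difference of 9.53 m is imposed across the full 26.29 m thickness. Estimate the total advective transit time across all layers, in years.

With flow normal to the layers, continuity requires the same specific discharge q through every layer.
Σ(b_i/K_i) = 11.2/6.17e-05 + 2.46/47.5 + 2.13/0.0682 + 10.5/975 = 1.816e+05 d.
q = Δh / Σ(b_i/K_i) = 9.53 / 1.816e+05 = 5.249e-05 m/day.
In each layer the seepage velocity is v_i = q/n_i, so the layer transit time is t_i = b_i·n_i / q:
  layer 1 (clay): t_1 = 11.2 × 0.06 / 5.249e-05 = 12802 d
  layer 2 (coarse sand): t_2 = 2.46 × 0.32 / 5.249e-05 = 14997 d
  layer 3 (silty sand): t_3 = 2.13 × 0.15 / 5.249e-05 = 6087 d
  layer 4 (clean gravel): t_4 = 10.5 × 0.30 / 5.249e-05 = 60010 d
Total t = Σ t_i = 93896 days = 257.1 years.

257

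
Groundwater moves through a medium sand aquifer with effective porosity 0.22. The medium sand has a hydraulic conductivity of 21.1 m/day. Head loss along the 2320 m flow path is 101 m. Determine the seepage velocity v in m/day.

Hydraulic gradient i = Δh / L = 101 / 2320 = 0.04353.
Darcy flux q = K · i = 21.10 × 0.04353 = 0.9186 m/day.
Seepage velocity v = q / n_e = 0.9186 / 0.22 = 4.175 m/day.

4.18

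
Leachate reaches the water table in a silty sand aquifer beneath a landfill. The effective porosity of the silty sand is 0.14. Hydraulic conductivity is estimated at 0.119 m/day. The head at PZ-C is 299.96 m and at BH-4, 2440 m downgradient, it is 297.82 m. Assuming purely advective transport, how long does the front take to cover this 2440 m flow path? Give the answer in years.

Hydraulic gradient i = (299.96 − 297.82) / 2440 = 2.14 / 2440 = 0.0008770.
Darcy flux q = K · i = 0.1190 × 0.0008770 = 0.0001044 m/day.
Seepage velocity v = q / n_e = 0.0001044 / 0.14 = 0.0007455 m/day.
Travel time t = L / v = 2440 / 0.0007455 = 3.273e+06 days = 8961 years.

8960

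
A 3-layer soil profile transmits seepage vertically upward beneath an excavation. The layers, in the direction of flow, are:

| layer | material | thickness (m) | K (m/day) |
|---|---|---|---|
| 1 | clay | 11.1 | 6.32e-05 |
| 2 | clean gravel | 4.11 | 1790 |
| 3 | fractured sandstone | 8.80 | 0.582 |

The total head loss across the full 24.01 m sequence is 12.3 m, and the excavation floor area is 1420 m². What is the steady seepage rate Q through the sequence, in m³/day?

0.0994

Flow is perpendicular to layering, so the layers act in series and the equivalent K is the thickness-weighted harmonic mean.
Total thickness L = 11.1 + 4.11 + 8.80 = 24.01 m.
Σ(b_i/K_i) = 11.1/6.32e-05 + 4.11/1790 + 8.80/0.582 = 1.756e+05 d.
K_eq = L / Σ(b_i/K_i) = 24.01 / 1.756e+05 = 0.0001367 m/day.
Q = K_eq · A · (Δh/L) = 0.0001367 × 1420 × (12.3/24.01) = 0.09944 m³/day.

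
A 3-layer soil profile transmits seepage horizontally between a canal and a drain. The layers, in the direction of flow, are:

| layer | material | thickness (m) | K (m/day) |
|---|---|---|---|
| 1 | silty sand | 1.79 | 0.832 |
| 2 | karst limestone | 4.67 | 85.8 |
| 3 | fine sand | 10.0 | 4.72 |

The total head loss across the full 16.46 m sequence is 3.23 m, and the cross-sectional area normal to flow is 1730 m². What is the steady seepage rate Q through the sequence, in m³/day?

Flow is perpendicular to layering, so the layers act in series and the equivalent K is the thickness-weighted harmonic mean.
Total thickness L = 1.79 + 4.67 + 10.0 = 16.46 m.
Σ(b_i/K_i) = 1.79/0.832 + 4.67/85.8 + 10.0/4.72 = 4.325 d.
K_eq = L / Σ(b_i/K_i) = 16.46 / 4.325 = 3.806 m/day.
Q = K_eq · A · (Δh/L) = 3.806 × 1730 × (3.23/16.46) = 1292 m³/day.

1290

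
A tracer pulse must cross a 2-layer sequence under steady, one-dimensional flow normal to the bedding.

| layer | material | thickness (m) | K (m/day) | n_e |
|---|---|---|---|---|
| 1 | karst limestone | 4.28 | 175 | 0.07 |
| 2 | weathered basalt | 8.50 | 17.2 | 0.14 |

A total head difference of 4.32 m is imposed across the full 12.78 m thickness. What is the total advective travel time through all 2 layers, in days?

With flow normal to the layers, continuity requires the same specific discharge q through every layer.
Σ(b_i/K_i) = 4.28/175 + 8.50/17.2 = 0.5186 d.
q = Δh / Σ(b_i/K_i) = 4.32 / 0.5186 = 8.329 m/day.
In each layer the seepage velocity is v_i = q/n_i, so the layer transit time is t_i = b_i·n_i / q:
  layer 1 (karst limestone): t_1 = 4.28 × 0.07 / 8.329 = 0.03597 d
  layer 2 (weathered basalt): t_2 = 8.50 × 0.14 / 8.329 = 0.1429 d
Total t = Σ t_i = 0.1788 days.

0.179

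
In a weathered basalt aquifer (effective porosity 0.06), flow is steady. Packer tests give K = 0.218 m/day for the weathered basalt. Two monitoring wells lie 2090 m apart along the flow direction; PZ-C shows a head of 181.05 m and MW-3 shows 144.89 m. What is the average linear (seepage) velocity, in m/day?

0.0629

Hydraulic gradient i = (181.05 − 144.89) / 2090 = 36.16 / 2090 = 0.01730.
Darcy flux q = K · i = 0.2180 × 0.01730 = 0.003772 m/day.
Seepage velocity v = q / n_e = 0.003772 / 0.06 = 0.06286 m/day.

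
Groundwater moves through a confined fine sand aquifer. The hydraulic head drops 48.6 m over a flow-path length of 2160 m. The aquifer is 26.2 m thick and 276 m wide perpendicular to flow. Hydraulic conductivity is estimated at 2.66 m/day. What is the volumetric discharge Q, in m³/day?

Cross-sectional area A = 276 × 26.2 = 7231 m².
Hydraulic gradient i = Δh / L = 48.6 / 2160 = 0.02250.
Darcy's law: Q = K · A · i = 2.660 × 7231 × 0.02250 = 432.8 m³/day.

433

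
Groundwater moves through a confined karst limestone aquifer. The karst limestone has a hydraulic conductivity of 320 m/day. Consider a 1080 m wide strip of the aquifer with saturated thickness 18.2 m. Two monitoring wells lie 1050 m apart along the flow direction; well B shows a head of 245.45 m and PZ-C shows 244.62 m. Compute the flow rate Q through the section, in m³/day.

4970

Cross-sectional area A = 1080 × 18.2 = 19656 m².
Hydraulic gradient i = (245.45 − 244.62) / 1050 = 0.83 / 1050 = 0.0007905.
Darcy's law: Q = K · A · i = 320.0 × 19656 × 0.0007905 = 4972 m³/day.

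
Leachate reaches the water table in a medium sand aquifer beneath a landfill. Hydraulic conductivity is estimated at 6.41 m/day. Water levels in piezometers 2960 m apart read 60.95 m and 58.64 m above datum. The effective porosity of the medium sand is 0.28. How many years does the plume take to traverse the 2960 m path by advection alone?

Hydraulic gradient i = (60.95 − 58.64) / 2960 = 2.31 / 2960 = 0.0007804.
Darcy flux q = K · i = 6.410 × 0.0007804 = 0.005002 m/day.
Seepage velocity v = q / n_e = 0.005002 / 0.28 = 0.01787 m/day.
Travel time t = L / v = 2960 / 0.01787 = 1.657e+05 days = 453.6 years.

454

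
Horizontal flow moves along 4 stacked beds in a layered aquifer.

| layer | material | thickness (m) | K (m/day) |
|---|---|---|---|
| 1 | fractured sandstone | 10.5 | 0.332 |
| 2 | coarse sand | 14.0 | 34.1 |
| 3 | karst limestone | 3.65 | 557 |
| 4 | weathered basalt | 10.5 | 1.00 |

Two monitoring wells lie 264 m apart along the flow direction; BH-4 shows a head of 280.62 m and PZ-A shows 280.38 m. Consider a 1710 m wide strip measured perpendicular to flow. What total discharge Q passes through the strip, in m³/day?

Flow is parallel to layering, so each bed carries its own Darcy discharge and the transmissivities add.
Σ(K_i·b_i) = 0.332×10.5 + 34.1×14.0 + 557×3.65 + 1.00×10.5 = 2524 m²/day.
Hydraulic gradient i = (280.62 − 280.38) / 264 = 0.24 / 264 = 0.0009091.
Q = Σ(K_i·b_i) · W · i = 2524 × 1710 × 0.0009091 = 3924 m³/day.

3920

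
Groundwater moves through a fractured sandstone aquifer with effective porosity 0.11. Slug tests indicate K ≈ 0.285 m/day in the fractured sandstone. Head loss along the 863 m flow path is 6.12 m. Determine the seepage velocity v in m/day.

0.0184

Hydraulic gradient i = Δh / L = 6.12 / 863 = 0.007092.
Darcy flux q = K · i = 0.2850 × 0.007092 = 0.002021 m/day.
Seepage velocity v = q / n_e = 0.002021 / 0.11 = 0.01837 m/day.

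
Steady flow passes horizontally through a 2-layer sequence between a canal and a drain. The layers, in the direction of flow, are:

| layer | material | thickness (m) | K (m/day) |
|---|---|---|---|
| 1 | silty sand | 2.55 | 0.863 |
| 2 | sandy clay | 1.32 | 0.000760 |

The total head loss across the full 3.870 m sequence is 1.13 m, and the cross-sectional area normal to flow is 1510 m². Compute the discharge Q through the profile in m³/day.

Flow is perpendicular to layering, so the layers act in series and the equivalent K is the thickness-weighted harmonic mean.
Total thickness L = 2.55 + 1.32 = 3.870 m.
Σ(b_i/K_i) = 2.55/0.863 + 1.32/0.000760 = 1740 d.
K_eq = L / Σ(b_i/K_i) = 3.870 / 1740 = 0.002224 m/day.
Q = K_eq · A · (Δh/L) = 0.002224 × 1510 × (1.13/3.870) = 0.9807 m³/day.

0.981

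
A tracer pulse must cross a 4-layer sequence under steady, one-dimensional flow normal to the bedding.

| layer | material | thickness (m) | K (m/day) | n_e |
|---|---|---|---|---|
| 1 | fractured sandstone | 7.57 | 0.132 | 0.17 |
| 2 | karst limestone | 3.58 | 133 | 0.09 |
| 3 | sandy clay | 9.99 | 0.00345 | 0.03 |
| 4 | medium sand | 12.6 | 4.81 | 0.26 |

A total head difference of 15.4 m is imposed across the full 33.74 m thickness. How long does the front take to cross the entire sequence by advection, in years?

2.72

With flow normal to the layers, continuity requires the same specific discharge q through every layer.
Σ(b_i/K_i) = 7.57/0.132 + 3.58/133 + 9.99/0.00345 + 12.6/4.81 = 2956 d.
q = Δh / Σ(b_i/K_i) = 15.4 / 2956 = 0.005210 m/day.
In each layer the seepage velocity is v_i = q/n_i, so the layer transit time is t_i = b_i·n_i / q:
  layer 1 (fractured sandstone): t_1 = 7.57 × 0.17 / 0.005210 = 247.0 d
  layer 2 (karst limestone): t_2 = 3.58 × 0.09 / 0.005210 = 61.84 d
  layer 3 (sandy clay): t_3 = 9.99 × 0.03 / 0.005210 = 57.52 d
  layer 4 (medium sand): t_4 = 12.6 × 0.26 / 0.005210 = 628.7 d
Total t = Σ t_i = 995.1 days = 2.724 years.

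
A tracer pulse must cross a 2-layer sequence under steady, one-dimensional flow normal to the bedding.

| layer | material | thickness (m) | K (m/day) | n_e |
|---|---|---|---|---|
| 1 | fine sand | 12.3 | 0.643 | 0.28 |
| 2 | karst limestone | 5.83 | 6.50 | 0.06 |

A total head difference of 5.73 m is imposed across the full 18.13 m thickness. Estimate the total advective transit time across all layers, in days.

With flow normal to the layers, continuity requires the same specific discharge q through every layer.
Σ(b_i/K_i) = 12.3/0.643 + 5.83/6.50 = 20.03 d.
q = Δh / Σ(b_i/K_i) = 5.73 / 20.03 = 0.2861 m/day.
In each layer the seepage velocity is v_i = q/n_i, so the layer transit time is t_i = b_i·n_i / q:
  layer 1 (fine sand): t_1 = 12.3 × 0.28 / 0.2861 = 12.04 d
  layer 2 (karst limestone): t_2 = 5.83 × 0.06 / 0.2861 = 1.223 d
Total t = Σ t_i = 13.26 days.

13.3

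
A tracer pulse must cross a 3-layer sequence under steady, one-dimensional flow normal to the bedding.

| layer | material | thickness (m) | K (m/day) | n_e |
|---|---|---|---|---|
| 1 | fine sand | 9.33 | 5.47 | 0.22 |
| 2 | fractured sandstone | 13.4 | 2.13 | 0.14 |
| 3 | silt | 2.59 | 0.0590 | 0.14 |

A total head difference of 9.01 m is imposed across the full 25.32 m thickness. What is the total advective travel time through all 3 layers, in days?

With flow normal to the layers, continuity requires the same specific discharge q through every layer.
Σ(b_i/K_i) = 9.33/5.47 + 13.4/2.13 + 2.59/0.0590 = 51.90 d.
q = Δh / Σ(b_i/K_i) = 9.01 / 51.90 = 0.1736 m/day.
In each layer the seepage velocity is v_i = q/n_i, so the layer transit time is t_i = b_i·n_i / q:
  layer 1 (fine sand): t_1 = 9.33 × 0.22 / 0.1736 = 11.82 d
  layer 2 (fractured sandstone): t_2 = 13.4 × 0.14 / 0.1736 = 10.81 d
  layer 3 (silt): t_3 = 2.59 × 0.14 / 0.1736 = 2.088 d
Total t = Σ t_i = 24.72 days.

24.7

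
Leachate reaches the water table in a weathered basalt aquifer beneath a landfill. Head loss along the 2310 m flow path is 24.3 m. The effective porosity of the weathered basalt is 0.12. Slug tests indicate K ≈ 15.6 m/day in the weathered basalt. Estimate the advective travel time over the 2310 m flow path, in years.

4.62

Hydraulic gradient i = Δh / L = 24.3 / 2310 = 0.01052.
Darcy flux q = K · i = 15.60 × 0.01052 = 0.1641 m/day.
Seepage velocity v = q / n_e = 0.1641 / 0.12 = 1.368 m/day.
Travel time t = L / v = 2310 / 1.368 = 1689 days = 4.625 years.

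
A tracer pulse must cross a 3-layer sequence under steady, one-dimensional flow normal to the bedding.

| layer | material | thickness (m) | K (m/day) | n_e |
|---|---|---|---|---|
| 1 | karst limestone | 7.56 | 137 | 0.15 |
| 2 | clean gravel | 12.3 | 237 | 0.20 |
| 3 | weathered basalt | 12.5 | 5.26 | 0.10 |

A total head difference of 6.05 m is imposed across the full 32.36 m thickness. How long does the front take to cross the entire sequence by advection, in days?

With flow normal to the layers, continuity requires the same specific discharge q through every layer.
Σ(b_i/K_i) = 7.56/137 + 12.3/237 + 12.5/5.26 = 2.484 d.
q = Δh / Σ(b_i/K_i) = 6.05 / 2.484 = 2.436 m/day.
In each layer the seepage velocity is v_i = q/n_i, so the layer transit time is t_i = b_i·n_i / q:
  layer 1 (karst limestone): t_1 = 7.56 × 0.15 / 2.436 = 0.4655 d
  layer 2 (clean gravel): t_2 = 12.3 × 0.20 / 2.436 = 1.010 d
  layer 3 (weathered basalt): t_3 = 12.5 × 0.10 / 2.436 = 0.5131 d
Total t = Σ t_i = 1.988 days.

1.99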